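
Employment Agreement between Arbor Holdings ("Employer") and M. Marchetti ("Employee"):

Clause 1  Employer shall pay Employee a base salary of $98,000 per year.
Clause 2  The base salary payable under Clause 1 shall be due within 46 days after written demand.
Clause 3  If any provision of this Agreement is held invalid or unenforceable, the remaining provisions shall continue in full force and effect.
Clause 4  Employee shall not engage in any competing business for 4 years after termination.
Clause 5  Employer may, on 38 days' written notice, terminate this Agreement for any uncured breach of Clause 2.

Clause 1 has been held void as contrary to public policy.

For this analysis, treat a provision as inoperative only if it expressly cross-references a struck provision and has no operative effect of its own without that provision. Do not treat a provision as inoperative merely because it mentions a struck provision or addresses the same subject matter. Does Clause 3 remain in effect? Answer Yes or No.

Yes

Clause 1 is struck. Clause 2 does nothing except set the payment deadline for the base salary by reference to Clause 1; with Clause 1 gone it has no independent effect and is inoperative. Clause 5 operates only by reference to Clause 2, so it falls with Clause 2. Clause 3 is a severability clause and preserves every provision that can still be given independent effect. That leaves Clause 3 and Clause 4 in effect. Clause 3 is among the surviving provisions, so the answer is yes.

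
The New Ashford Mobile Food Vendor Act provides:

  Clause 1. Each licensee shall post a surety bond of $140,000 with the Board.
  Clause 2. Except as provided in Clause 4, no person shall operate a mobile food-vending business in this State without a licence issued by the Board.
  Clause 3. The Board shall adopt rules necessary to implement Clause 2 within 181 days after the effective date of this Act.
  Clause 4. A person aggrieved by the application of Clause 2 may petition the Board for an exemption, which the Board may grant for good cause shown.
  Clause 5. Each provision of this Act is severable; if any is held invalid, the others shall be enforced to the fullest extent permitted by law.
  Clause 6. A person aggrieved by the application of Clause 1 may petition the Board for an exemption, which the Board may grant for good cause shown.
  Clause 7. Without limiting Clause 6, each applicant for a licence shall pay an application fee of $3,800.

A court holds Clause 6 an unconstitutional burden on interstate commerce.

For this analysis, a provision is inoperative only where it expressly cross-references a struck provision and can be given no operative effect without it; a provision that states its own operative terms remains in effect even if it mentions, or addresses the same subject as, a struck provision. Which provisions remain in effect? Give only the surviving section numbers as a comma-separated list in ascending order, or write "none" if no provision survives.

Clause 6 is struck. Clause 7 mentions Clause 6 but its own obligation stands independently of Clause 6, so Clause 7 is not affected. Nothing else in the Act is defined by reference to Clause 6. Under the severability clause in Clause 5, the remaining provisions continue in force. The provisions still in force are Clause 1, Clause 2, Clause 3, Clause 4, Clause 5, and Clause 7.

1, 2, 3, 4, 5, 7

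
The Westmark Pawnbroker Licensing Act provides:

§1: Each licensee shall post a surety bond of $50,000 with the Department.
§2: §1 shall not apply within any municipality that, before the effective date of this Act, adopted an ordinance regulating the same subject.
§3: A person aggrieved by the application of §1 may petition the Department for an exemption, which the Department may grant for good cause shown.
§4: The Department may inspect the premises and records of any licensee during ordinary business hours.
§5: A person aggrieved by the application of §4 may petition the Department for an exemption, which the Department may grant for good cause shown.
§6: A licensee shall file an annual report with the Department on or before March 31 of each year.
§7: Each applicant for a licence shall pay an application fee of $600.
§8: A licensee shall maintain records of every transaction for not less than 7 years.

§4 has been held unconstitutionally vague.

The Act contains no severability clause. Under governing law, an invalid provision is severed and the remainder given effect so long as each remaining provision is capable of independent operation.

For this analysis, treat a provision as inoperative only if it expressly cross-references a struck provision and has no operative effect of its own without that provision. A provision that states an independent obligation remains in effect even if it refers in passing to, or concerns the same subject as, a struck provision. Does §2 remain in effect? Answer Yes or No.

§4 is struck. §5 merely fixes the exemption procedure for §4; with §4 gone it has nothing to operate on and falls away. With no severability clause, the stated default rule severs what cannot stand and enforces each remaining provision that can operate on its own. That leaves §1, §2, §3, §6, §7, and §8 in effect. §2 is among the surviving provisions, so the answer is yes.

Yes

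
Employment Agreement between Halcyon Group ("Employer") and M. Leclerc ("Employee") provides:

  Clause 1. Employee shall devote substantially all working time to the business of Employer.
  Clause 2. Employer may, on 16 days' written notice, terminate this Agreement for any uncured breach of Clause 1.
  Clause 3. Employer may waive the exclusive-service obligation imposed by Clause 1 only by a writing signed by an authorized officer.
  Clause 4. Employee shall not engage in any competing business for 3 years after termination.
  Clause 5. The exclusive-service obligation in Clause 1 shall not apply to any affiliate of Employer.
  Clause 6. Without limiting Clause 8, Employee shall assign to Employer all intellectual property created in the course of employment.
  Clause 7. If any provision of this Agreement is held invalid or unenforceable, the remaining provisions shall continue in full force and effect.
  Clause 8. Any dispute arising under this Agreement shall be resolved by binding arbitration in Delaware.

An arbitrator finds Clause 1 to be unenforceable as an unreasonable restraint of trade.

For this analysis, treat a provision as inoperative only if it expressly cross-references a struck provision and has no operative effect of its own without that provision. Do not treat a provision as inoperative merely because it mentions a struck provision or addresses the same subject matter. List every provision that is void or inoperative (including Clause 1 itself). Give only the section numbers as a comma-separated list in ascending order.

Clause 1 is struck. The only function of Clause 2 is the termination right for breach of Clause 1, so it cannot stand once Clause 1 is removed. Clause 3 has no operative effect of its own apart from Clause 1 and is therefore inoperative. Clause 5 has no operative effect of its own apart from Clause 1 and is therefore inoperative. Under the severability clause in Clause 7, the remaining provisions continue in force. That leaves Clause 4, Clause 6, Clause 7, and Clause 8 in effect.

1, 2, 3, 5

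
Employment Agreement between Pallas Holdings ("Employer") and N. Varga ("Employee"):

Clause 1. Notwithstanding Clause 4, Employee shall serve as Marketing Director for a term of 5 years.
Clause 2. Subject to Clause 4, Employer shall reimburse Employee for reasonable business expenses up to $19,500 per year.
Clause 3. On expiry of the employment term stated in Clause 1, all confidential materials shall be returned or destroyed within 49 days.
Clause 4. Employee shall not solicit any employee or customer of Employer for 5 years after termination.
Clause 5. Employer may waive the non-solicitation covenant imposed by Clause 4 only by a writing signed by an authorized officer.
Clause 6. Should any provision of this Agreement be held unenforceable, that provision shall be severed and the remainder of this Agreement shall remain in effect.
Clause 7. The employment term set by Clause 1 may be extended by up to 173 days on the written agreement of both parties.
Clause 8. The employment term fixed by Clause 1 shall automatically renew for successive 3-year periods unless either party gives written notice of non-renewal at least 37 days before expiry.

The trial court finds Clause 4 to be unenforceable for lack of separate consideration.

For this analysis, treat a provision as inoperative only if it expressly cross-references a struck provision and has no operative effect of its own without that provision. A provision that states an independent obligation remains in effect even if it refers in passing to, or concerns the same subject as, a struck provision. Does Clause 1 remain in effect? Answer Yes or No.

Yes

Clause 4 is struck. Clause 5 merely fixes the waiver condition for Clause 4; with Clause 4 gone it has nothing to operate on and falls away. Clause 1 mentions Clause 4 but its own obligation stands independently of Clause 4, so Clause 1 is not affected. Clause 2 mentions Clause 4 but its own obligation stands independently of Clause 4, so Clause 2 is not affected. Under the severability clause in Clause 6, the remaining provisions continue in force. Clause 1, Clause 2, Clause 3, Clause 6, Clause 7, and Clause 8 remain in effect. Clause 1 is among the surviving provisions, so the answer is yes.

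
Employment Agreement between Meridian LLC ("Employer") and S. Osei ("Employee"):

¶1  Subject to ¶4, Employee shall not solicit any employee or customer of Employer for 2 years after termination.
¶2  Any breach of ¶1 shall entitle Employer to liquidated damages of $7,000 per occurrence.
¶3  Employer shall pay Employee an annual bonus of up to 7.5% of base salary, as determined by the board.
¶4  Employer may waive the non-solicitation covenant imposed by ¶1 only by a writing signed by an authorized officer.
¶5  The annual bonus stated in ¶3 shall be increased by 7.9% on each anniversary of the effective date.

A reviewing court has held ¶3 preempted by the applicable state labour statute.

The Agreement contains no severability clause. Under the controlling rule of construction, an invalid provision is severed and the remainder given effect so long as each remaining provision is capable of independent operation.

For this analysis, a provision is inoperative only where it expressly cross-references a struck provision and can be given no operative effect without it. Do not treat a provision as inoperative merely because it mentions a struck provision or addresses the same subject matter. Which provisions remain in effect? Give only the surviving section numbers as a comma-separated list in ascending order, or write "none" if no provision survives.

¶3 is struck. ¶5 does nothing except set the escalation of the annual bonus by reference to ¶3; with ¶3 gone it has no independent effect and is inoperative. Under the stated default rule, only provisions that cannot operate independently fall away; the rest are enforced. That leaves ¶1, ¶2, and ¶4 in effect.

1, 2, 4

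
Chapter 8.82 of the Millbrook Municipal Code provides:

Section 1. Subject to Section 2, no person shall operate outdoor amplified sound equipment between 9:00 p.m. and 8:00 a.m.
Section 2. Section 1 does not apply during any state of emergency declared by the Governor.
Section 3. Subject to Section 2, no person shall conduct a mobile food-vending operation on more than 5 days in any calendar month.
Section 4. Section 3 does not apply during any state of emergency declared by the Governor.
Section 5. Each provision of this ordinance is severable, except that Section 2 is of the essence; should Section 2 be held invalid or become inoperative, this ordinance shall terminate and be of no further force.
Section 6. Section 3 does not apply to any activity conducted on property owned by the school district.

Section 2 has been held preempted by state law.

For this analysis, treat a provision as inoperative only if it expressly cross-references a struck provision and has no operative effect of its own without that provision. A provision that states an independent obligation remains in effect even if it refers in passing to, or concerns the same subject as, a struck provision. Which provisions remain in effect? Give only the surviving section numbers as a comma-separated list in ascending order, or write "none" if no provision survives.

Section 2 is struck. Nothing else in the ordinance is defined by reference to Section 2. Section 5 makes Section 2 an essential term, and Section 2 is the provision held invalid; under Section 5, the entire ordinance is therefore void. No provision of the ordinance survives.

none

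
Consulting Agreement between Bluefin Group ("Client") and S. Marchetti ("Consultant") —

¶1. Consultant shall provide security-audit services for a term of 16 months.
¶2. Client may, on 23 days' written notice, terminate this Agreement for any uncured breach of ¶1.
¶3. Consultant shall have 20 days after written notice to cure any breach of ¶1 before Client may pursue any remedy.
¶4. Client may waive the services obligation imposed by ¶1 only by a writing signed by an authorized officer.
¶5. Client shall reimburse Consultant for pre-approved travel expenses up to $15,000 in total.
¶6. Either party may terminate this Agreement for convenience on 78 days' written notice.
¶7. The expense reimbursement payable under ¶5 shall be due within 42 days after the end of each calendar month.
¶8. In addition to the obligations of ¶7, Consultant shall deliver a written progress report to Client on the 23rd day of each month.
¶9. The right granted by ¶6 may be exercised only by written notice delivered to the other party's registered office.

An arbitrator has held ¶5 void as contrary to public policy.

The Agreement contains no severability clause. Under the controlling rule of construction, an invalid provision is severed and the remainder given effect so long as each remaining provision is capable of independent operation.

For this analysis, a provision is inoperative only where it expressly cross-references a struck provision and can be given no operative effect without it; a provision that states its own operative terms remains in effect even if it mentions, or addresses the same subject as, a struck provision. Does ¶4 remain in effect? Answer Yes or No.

¶5 is struck. The whole of ¶7 is the payment deadline for the expense reimbursement, defined by reference to ¶5, so ¶7 cannot stand once ¶5 is removed. Although ¶8 refers to ¶7, its operative terms do not depend on ¶7, so it remains in effect. With no severability clause, the stated default rule severs what cannot stand and enforces each remaining provision that can operate on its own. The provisions still in force are ¶1, ¶2, ¶3, ¶4, ¶6, ¶8, and ¶9. ¶4 is among the surviving provisions, so the answer is yes.

Yes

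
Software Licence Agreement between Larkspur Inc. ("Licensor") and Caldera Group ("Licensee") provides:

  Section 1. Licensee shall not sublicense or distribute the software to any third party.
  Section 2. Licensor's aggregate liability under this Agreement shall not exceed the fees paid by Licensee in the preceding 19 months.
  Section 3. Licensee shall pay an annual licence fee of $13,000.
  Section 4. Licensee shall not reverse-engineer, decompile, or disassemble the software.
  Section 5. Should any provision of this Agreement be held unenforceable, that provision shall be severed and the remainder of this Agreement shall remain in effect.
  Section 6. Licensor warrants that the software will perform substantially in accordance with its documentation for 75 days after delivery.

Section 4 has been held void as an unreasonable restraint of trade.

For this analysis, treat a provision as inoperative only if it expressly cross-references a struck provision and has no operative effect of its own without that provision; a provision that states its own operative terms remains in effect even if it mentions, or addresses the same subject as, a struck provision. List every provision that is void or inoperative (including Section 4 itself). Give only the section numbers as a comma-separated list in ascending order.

Section 4 is struck. No other provision's operative terms depend on Section 4. Under the severability clause in Section 5, the remaining provisions continue in force. That leaves Section 1, Section 2, Section 3, Section 5, and Section 6 in effect.

4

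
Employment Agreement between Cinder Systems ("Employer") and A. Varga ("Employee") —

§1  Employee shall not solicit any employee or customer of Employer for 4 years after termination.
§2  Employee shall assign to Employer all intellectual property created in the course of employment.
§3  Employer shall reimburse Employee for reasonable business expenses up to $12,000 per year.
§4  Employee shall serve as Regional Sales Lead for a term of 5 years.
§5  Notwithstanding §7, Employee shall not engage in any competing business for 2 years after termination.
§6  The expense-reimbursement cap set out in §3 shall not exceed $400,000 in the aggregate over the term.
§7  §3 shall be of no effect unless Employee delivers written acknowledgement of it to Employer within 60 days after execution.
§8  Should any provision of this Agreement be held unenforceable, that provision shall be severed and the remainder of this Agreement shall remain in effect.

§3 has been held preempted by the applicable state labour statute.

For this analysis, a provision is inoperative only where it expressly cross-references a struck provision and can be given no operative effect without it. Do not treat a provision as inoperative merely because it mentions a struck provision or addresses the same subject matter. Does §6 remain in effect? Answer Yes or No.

§3 is struck. §6 operates only by reference to §3, so it falls with §3. §7 operates only by reference to §3, so it falls with §3. Although §5 refers to §7, its operative terms do not depend on §7, so it remains in effect. Under the severability clause in §8, the remaining provisions continue in force. §1, §2, §4, §5, and §8 remain in effect. §6 is among the inoperative provisions, so the answer is no.

No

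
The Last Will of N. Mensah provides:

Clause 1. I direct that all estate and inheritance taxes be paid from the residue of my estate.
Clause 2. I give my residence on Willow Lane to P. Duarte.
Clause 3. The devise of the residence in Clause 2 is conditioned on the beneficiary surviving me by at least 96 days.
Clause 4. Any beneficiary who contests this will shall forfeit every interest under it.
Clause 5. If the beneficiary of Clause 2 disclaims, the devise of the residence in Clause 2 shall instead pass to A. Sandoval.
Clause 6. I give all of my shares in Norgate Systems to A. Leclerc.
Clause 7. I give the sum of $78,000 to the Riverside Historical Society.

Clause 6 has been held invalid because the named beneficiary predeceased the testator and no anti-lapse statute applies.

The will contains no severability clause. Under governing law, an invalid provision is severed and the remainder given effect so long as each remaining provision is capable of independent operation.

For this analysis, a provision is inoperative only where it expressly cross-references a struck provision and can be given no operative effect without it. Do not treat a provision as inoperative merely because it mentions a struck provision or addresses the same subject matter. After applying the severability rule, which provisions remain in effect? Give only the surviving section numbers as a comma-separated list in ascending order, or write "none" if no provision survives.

1, 2, 3, 4, 5, 7

Clause 6 is struck. No other provision's operative terms depend on Clause 6. With no severability clause, the stated default rule severs what cannot stand and enforces each remaining provision that can operate on its own. That leaves Clause 1, Clause 2, Clause 3, Clause 4, Clause 5, and Clause 7 in effect.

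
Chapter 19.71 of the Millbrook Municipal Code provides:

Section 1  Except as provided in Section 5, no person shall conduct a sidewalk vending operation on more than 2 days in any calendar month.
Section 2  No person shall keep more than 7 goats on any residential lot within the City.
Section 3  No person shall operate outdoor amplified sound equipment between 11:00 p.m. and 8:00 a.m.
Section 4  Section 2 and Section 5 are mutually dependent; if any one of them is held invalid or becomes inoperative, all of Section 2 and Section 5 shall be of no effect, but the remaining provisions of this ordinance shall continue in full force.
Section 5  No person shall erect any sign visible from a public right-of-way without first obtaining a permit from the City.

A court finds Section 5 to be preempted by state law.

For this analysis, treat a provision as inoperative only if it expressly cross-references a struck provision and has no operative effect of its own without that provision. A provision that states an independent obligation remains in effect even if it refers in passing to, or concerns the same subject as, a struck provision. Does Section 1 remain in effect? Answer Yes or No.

Yes

Section 5 is struck. Although Section 1 refers to Section 5, its operative terms do not depend on Section 5, so it remains in effect. No other provision's operative terms depend on Section 5. Section 4 declares Section 2 and Section 5 mutually dependent; since one of them has fallen, all of them are of no effect. That brings down Section 2 as well. The remainder continues in force under Section 4. The provisions still in force are Section 1, Section 3, and Section 4. Section 1 is among the surviving provisions, so the answer is yes.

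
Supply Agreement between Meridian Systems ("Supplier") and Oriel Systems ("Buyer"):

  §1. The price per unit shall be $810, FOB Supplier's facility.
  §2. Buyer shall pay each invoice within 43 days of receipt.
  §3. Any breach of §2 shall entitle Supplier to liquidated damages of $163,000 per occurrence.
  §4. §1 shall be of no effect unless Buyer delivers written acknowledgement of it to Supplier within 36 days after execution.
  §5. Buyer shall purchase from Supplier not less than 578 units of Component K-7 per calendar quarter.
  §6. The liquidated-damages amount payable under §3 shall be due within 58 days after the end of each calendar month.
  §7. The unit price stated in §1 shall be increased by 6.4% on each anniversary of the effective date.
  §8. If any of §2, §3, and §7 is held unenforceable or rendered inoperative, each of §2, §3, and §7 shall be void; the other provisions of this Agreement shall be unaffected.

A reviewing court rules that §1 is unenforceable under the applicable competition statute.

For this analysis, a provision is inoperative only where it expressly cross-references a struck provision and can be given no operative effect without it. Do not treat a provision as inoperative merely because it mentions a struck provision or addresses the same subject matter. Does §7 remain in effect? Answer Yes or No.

No

§1 is struck. §4 operates only by reference to §1, so it falls with §1. The whole of §7 is the escalation of the unit price, defined by reference to §1, so §7 cannot stand once §1 is removed. §8 declares §2, §3, and §7 mutually dependent; since one of them has fallen, all of them are of no effect. That brings down §2 and §3 as well. §6 in turn depends solely on a provision now struck and likewise falls. The remainder continues in force under §8. That leaves §5 and §8 in effect. §7 is among the inoperative provisions, so the answer is no.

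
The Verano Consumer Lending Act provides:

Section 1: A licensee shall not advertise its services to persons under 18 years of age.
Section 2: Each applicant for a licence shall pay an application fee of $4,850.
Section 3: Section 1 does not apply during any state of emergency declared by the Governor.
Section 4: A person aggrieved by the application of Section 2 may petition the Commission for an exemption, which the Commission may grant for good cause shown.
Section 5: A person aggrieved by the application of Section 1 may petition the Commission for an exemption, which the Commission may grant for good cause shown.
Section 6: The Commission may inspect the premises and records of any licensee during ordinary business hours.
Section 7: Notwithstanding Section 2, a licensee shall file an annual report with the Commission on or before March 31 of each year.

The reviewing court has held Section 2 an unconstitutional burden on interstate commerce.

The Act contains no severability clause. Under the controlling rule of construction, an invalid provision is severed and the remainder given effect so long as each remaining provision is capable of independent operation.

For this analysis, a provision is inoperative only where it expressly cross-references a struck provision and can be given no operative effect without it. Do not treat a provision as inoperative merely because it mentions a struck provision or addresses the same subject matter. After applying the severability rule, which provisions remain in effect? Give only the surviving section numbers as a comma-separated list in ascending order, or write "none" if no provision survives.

1, 3, 5, 6, 7

Section 2 is struck. Section 4 merely fixes the exemption procedure for Section 2; with Section 2 gone it has nothing to operate on and falls away. Although Section 7 refers to Section 2, its operative terms do not depend on Section 2, so it remains in effect. Under the stated default rule, only provisions that cannot operate independently fall away; the rest are enforced. Section 1, Section 3, Section 5, Section 6, and Section 7 remain in effect.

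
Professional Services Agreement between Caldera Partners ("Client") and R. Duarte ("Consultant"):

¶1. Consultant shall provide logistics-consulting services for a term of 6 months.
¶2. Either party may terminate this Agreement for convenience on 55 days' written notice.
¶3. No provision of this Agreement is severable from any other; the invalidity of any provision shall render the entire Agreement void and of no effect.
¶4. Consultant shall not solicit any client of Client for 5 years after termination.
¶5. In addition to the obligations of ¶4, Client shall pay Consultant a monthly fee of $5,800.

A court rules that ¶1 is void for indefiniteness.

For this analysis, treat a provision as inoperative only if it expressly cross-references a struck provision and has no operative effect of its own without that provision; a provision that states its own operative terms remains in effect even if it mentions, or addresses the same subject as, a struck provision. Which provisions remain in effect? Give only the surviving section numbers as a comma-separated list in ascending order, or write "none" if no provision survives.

none

¶1 is struck. No other provision's operative terms depend on ¶1. ¶3 provides that the Agreement is not severable, so the invalidity of any one provision voids the entire Agreement. No provision of the Agreement survives.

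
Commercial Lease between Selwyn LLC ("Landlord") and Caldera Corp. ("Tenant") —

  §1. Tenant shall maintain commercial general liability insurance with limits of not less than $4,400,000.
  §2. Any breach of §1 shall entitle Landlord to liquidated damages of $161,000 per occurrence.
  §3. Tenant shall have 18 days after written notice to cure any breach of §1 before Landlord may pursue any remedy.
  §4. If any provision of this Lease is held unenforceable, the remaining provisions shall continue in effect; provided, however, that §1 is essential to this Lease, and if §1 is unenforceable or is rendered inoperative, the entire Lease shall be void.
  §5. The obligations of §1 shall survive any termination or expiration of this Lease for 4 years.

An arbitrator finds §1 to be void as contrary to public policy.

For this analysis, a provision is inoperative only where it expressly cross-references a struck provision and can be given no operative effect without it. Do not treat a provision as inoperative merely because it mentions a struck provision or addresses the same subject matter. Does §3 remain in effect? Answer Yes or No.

§1 is struck. §2 does nothing except set the liquidated-damages amount by reference to §1; with §1 gone it has no independent effect and is inoperative. The only function of §3 is the cure period for breach of §1, so it cannot stand once §1 is removed. §5 has no operative effect of its own apart from §1 and is therefore inoperative. §4 makes §1 an essential term, and §1 is the provision held invalid; under §4, the entire Lease is therefore void. No provision of the Lease survives. §3 is among the inoperative provisions, so the answer is no.

No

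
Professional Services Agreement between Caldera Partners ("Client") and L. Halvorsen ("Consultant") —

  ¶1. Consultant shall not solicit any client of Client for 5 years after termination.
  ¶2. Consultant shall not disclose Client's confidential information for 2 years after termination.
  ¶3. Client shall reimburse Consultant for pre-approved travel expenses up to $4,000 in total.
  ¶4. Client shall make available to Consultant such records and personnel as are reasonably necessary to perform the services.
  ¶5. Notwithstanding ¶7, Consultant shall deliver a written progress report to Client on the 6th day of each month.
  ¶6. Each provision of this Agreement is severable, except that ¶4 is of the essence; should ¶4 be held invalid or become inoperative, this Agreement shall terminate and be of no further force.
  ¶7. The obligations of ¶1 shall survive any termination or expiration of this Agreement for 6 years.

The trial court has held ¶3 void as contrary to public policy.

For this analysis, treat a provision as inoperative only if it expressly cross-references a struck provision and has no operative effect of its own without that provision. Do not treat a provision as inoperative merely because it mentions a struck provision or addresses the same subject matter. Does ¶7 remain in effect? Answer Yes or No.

¶3 is struck. Nothing else in the Agreement is defined by reference to ¶3. ¶6 makes ¶4 an essential term, but ¶4 is unaffected, so the severability proviso in ¶6 preserves the remaining provisions. The provisions still in force are ¶1, ¶2, ¶4, ¶5, ¶6, and ¶7. ¶7 is among the surviving provisions, so the answer is yes.

Yes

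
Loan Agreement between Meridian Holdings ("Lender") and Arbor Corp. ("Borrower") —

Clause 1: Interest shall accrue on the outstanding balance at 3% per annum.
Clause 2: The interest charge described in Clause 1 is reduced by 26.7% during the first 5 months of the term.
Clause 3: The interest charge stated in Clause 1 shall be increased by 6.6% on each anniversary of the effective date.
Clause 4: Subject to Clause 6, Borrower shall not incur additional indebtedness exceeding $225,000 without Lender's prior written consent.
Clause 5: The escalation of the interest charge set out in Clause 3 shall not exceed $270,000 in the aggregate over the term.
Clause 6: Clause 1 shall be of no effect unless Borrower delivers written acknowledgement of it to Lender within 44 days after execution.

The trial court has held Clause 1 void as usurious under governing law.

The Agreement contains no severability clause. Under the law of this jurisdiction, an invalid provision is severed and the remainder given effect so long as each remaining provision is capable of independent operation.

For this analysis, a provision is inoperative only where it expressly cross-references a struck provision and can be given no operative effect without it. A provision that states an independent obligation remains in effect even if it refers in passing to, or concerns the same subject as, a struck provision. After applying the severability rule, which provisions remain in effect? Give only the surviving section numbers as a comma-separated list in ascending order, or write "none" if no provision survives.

Clause 1 is struck. Clause 2 operates only by reference to Clause 1, so it falls with Clause 1. Clause 3 does nothing except set the escalation of the interest charge by reference to Clause 1; with Clause 1 gone it has no independent effect and is inoperative. Clause 6 operates only by reference to Clause 1, so it falls with Clause 1. Clause 5 has no operative effect of its own apart from Clause 3 and is therefore inoperative. Although Clause 4 refers to Clause 6, its operative terms do not depend on Clause 6, so it remains in effect. With no severability clause, the stated default rule severs what cannot stand and enforces each remaining provision that can operate on its own. Only Clause 4 remains in effect.

4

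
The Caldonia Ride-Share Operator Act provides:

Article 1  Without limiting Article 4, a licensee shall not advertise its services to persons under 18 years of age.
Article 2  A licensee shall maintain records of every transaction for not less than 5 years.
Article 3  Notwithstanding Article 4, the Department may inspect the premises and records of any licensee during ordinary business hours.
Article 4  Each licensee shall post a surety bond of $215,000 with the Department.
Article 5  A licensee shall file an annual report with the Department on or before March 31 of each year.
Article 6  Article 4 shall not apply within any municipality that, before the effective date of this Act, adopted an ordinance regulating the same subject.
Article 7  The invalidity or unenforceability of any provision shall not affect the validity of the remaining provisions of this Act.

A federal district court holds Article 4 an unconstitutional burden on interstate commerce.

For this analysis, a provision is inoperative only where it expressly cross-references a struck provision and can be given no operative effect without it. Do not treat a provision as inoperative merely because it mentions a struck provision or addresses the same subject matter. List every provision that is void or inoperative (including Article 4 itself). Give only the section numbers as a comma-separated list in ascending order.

Article 4 is struck. Article 6 operates only by reference to Article 4, so it falls with Article 4. Article 3 mentions Article 4 but its own obligation stands independently of Article 4, so Article 3 is not affected. Article 1 mentions Article 4 but its own obligation stands independently of Article 4, so Article 1 is not affected. Article 7 is a severability clause and preserves every provision that can still be given independent effect. Article 1, Article 2, Article 3, Article 5, and Article 7 remain in effect.

4, 6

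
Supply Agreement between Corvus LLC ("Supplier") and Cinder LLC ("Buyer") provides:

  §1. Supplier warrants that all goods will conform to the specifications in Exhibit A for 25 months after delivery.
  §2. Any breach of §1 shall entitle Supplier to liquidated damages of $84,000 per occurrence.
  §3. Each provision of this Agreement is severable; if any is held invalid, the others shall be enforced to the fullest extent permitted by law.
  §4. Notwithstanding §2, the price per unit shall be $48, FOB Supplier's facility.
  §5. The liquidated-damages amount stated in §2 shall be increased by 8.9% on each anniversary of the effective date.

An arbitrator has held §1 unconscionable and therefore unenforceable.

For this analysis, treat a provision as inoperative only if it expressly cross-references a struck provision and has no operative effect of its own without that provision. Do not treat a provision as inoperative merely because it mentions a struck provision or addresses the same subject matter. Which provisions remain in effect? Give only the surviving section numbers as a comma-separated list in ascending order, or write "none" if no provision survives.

3, 4

§1 is struck. §2 operates only by reference to §1, so it falls with §1. §5 operates only by reference to §2, so it falls with §2. Although §4 refers to §2, its operative terms do not depend on §2, so it remains in effect. §3 is a severability clause and preserves every provision that can still be given independent effect. §3 and §4 remain in effect.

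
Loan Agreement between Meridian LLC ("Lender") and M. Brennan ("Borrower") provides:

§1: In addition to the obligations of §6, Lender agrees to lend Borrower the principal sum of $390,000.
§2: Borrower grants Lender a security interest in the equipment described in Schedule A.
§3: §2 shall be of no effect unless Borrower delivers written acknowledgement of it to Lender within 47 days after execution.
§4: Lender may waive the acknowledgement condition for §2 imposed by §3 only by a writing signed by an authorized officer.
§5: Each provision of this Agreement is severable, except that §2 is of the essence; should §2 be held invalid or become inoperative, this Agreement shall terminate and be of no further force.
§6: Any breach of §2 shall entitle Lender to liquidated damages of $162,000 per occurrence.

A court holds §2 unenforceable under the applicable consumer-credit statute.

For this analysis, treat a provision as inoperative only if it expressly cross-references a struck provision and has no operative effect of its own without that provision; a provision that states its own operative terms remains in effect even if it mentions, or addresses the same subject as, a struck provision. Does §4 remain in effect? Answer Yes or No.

No

§2 is struck. The only function of §3 is the acknowledgement condition for §2, so it cannot stand once §2 is removed. §6 operates only by reference to §2, so it falls with §2. The only function of §4 is the waiver condition for §3, so it cannot stand once §3 is removed. §5 makes §2 an essential term, and §2 is the provision held invalid; under §5, the entire Agreement is therefore void. No provision of the Agreement survives. §4 is among the inoperative provisions, so the answer is no.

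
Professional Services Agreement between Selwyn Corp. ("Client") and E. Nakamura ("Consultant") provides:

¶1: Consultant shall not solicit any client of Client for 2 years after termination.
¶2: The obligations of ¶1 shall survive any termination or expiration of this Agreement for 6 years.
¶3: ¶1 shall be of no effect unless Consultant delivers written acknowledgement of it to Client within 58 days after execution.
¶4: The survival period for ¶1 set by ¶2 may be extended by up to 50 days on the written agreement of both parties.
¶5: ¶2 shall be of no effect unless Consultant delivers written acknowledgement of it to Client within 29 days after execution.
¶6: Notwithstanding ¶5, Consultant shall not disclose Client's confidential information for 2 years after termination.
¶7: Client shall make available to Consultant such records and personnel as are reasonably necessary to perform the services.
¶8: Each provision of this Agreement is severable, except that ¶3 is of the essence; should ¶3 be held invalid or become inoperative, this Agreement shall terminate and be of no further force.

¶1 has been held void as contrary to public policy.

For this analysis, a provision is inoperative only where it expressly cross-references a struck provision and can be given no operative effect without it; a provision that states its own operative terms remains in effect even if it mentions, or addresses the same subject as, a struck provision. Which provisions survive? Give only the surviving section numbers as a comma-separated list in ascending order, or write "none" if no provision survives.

none

¶1 is struck. ¶2 has no operative effect of its own apart from ¶1 and is therefore inoperative. ¶3 operates only by reference to ¶1, so it falls with ¶1. The whole of ¶4 is the extension of the survival period for ¶1, defined by reference to ¶2, so ¶4 cannot stand once ¶2 is removed. ¶5 operates only by reference to ¶2, so it falls with ¶2. ¶8 makes ¶3 an essential term, and ¶3 has been rendered inoperative by the cascade; under ¶8, the entire Agreement is therefore void. No provision of the Agreement survives.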